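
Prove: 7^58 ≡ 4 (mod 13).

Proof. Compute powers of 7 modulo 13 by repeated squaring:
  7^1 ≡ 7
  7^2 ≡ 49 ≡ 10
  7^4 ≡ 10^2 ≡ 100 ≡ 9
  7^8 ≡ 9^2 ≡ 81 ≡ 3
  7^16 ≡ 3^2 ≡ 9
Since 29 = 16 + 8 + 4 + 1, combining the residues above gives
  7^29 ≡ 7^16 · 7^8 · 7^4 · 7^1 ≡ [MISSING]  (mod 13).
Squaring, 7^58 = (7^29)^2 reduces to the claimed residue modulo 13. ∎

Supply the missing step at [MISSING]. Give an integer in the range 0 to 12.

Multiply the listed residues: 9 · 3 · 9 · 7 = 27 → 243 → 1701.
Reducing modulo 13: 1701 = 130·13 + 11, so 7^29 ≡ 11.

11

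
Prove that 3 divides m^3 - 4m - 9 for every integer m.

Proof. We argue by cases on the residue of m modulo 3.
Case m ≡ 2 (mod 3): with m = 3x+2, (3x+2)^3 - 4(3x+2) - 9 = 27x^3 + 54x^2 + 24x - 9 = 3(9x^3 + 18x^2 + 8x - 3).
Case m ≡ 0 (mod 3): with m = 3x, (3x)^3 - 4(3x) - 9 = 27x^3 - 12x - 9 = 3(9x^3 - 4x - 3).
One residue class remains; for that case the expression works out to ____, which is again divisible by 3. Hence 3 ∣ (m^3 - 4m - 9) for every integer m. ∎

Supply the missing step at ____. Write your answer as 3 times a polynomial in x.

Only m ≡ 1 (mod 3) is unaccounted for. Put m = 3x+1:
(3x+1)^3 - 4(3x+1) - 9 expands to 27x^3 + 27x^2 - 3x - 12,
and factoring out 3 leaves 3(9x^3 + 9x^2 - x - 4).

3(9x^3 + 9x^2 - x - 4)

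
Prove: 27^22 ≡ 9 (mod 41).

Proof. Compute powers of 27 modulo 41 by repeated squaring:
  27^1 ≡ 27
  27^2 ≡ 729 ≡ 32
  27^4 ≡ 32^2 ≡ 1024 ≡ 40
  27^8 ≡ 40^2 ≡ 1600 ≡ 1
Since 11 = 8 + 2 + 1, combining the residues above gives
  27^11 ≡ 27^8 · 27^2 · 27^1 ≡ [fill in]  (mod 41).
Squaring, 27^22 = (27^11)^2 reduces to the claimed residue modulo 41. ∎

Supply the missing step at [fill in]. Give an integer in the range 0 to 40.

3

27^8 · 27^2 · 27^1 ≡ 1 · 32 · 27 = 864.
864 mod 41 = 3, so 27^11 ≡ 3 (mod 41).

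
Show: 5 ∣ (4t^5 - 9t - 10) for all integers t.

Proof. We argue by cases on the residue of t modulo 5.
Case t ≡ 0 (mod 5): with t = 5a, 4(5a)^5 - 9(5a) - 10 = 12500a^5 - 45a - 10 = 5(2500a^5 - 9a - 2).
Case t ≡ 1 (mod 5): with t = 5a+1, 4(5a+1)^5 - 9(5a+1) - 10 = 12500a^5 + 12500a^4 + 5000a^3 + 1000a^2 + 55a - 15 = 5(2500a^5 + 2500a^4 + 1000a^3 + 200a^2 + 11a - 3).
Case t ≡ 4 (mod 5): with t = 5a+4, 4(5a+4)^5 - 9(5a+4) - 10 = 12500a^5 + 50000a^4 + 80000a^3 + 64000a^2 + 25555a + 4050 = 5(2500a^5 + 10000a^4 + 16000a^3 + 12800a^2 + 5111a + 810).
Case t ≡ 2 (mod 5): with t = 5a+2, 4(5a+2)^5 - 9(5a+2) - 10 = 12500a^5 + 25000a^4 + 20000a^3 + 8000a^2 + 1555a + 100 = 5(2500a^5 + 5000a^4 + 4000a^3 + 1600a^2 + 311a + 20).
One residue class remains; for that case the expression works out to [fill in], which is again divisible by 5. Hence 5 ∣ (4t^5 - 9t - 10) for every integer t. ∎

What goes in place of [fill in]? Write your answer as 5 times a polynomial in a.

5(2500a^5 + 7500a^4 + 9000a^3 + 5400a^2 + 1611a + 187)

The residues treated are {0, 1, 4, 2}, so the missing case is t ≡ 3 (mod 5); write t = 5a+3.
Then 4(5a+3)^5 - 9(5a+3) - 10 = 12500a^5 + 37500a^4 + 45000a^3 + 27000a^2 + 8055a + 935 = 5(2500a^5 + 7500a^4 + 9000a^3 + 5400a^2 + 1611a + 187).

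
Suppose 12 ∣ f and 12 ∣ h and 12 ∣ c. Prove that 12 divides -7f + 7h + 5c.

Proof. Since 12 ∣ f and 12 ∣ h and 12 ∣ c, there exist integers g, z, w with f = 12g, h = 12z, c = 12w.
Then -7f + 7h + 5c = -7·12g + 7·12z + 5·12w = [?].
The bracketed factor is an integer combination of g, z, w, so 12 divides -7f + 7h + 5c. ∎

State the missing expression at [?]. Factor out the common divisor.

12(-7g + 5w + 7z)

Each term has a factor of 12: -7·12g + 7·12z + 5·12w = 12·(-7g + 5w + 7z).
Since -7g + 5w + 7z is an integer, 12 ∣ (-7f + 7h + 5c).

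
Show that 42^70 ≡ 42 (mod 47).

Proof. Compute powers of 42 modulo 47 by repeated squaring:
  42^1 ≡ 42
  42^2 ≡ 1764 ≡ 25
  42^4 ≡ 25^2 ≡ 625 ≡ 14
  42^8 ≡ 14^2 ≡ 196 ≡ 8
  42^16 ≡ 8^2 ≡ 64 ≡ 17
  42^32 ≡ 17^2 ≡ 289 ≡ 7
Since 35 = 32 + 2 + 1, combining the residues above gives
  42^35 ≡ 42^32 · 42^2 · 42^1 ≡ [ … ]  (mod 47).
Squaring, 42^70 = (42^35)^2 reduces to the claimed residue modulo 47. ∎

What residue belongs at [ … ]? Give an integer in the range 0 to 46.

18

42^32 · 42^2 · 42^1 ≡ 7 · 25 · 42 = 7350.
7350 mod 47 = 18, so 42^35 ≡ 18 (mod 47).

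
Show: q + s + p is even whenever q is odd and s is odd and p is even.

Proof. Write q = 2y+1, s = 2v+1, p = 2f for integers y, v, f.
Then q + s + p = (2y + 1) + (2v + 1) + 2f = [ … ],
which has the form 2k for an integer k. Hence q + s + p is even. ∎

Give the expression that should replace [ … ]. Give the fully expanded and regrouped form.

Expanding: (2y + 1) + (2v + 1) + 2f = 2f + 2v + 2y + 2.
Every term is even; pulling out the factor of 2 gives 2(f + v + y + 1).

2(f + v + y + 1)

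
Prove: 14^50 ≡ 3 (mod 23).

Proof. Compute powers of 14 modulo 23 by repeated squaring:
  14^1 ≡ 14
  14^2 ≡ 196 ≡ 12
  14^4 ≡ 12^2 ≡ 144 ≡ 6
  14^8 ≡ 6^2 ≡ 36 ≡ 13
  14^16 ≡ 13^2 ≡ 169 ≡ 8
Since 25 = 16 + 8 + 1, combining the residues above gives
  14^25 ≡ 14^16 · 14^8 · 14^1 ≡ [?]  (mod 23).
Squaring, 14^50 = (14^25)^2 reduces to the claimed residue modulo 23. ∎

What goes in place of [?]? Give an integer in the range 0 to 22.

14^16 · 14^8 · 14^1 ≡ 8 · 13 · 14 = 1456.
1456 mod 23 = 7, so 14^25 ≡ 7 (mod 23).

7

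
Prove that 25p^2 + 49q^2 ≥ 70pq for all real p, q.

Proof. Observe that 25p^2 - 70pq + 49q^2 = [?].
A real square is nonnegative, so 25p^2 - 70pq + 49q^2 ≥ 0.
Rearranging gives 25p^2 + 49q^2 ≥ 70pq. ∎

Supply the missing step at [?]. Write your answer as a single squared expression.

(5p - 7q)^2

25p^2 - 70pq + 49q^2 is a perfect-square trinomial: the outer terms are (5p)^2 and (7q)^2, and the cross term is -2·5p·7q.
So 25p^2 - 70pq + 49q^2 = (5p - 7q)^2 ≥ 0.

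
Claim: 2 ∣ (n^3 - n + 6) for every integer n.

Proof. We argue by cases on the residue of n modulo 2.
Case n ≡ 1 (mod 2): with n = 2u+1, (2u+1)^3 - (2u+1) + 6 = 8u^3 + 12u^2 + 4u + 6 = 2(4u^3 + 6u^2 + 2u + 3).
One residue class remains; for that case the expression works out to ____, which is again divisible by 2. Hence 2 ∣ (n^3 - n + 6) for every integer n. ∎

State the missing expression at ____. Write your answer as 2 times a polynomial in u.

2(4u^3 - u + 3)

Only n ≡ 0 (mod 2) is unaccounted for. Put n = 2u:
(2u)^3 - (2u) + 6 expands to 8u^3 - 2u + 6,
and factoring out 2 leaves 2(4u^3 - u + 3).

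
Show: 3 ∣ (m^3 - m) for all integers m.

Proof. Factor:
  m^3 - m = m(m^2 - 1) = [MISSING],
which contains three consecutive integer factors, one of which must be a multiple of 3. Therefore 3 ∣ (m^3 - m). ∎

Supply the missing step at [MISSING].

(m - 1)m(m + 1)

m(m^2 - 1) = m(m - 1)(m + 1) = (m - 1)m(m + 1).
These three factors are consecutive integers, so their product is divisible by 3.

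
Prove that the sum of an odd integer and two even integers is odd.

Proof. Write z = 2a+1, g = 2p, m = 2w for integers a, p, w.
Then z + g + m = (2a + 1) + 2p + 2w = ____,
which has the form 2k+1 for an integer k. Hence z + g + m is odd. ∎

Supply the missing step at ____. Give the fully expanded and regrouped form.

Expanding: (2a + 1) + 2p + 2w = 2a + 2p + 2w + 1.
Every term except the constant is even, so this is 2(a + p + w) + 1,
and a + p + w ∈ ℤ gives the required form.

2(a + p + w) + 1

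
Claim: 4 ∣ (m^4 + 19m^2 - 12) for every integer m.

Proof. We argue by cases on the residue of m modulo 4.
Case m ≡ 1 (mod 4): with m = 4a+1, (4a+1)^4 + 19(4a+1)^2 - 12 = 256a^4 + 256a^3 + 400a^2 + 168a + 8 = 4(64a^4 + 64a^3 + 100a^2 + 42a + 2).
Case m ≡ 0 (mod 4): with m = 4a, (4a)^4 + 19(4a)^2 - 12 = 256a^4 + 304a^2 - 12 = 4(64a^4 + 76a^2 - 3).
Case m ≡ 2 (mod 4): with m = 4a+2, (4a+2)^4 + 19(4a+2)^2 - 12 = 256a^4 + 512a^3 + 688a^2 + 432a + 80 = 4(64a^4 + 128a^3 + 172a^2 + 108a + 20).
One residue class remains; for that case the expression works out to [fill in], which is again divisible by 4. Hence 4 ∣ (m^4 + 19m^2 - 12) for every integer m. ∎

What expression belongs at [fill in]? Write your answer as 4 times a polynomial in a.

4(64a^4 + 192a^3 + 292a^2 + 222a + 60)

The residues treated are {1, 0, 2}, so the missing case is m ≡ 3 (mod 4); write m = 4a+3.
Then (4a+3)^4 + 19(4a+3)^2 - 12 = 256a^4 + 768a^3 + 1168a^2 + 888a + 240 = 4(64a^4 + 192a^3 + 292a^2 + 222a + 60).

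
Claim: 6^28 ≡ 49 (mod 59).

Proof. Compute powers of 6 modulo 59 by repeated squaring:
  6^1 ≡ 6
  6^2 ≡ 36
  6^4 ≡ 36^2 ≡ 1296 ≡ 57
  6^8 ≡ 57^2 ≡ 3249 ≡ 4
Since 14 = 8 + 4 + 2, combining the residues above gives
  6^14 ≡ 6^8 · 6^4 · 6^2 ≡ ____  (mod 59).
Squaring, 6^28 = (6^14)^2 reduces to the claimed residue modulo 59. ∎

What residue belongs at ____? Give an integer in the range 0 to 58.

6^8 · 6^4 · 6^2 ≡ 4 · 57 · 36 = 8208.
8208 mod 59 = 7, so 6^14 ≡ 7 (mod 59).

7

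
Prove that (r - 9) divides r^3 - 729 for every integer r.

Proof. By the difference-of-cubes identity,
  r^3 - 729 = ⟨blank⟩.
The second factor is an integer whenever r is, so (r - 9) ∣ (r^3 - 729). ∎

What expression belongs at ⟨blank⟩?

(r - 9)(r^2 + 9r + 81)

a^3 - b^3 = (a - b)(a^2 + ab + b^2). With a = r, b = 9:
r^3 - 729 = (r - 9)(r^2 + 9r + 81).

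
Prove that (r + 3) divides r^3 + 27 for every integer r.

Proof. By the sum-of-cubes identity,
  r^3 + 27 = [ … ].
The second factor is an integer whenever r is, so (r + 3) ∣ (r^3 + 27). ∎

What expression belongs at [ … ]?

(r + 3)(r^2 - 3r + 9)

a^3 + b^3 = (a + b)(a^2 - ab + b^2). With a = r, b = 3:
r^3 + 27 = (r + 3)(r^2 - 3r + 9).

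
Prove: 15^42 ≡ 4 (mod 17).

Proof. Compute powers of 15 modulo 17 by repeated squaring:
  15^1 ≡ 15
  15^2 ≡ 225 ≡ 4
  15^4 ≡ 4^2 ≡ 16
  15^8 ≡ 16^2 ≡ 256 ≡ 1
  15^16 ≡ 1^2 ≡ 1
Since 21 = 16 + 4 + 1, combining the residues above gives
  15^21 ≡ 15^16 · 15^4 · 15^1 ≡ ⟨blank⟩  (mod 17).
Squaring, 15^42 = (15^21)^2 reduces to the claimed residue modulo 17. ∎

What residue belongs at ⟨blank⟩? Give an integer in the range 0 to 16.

2

Multiply the listed residues: 1 · 16 · 15 = 16 → 240.
Reducing modulo 17: 240 = 14·17 + 2, so 15^21 ≡ 2.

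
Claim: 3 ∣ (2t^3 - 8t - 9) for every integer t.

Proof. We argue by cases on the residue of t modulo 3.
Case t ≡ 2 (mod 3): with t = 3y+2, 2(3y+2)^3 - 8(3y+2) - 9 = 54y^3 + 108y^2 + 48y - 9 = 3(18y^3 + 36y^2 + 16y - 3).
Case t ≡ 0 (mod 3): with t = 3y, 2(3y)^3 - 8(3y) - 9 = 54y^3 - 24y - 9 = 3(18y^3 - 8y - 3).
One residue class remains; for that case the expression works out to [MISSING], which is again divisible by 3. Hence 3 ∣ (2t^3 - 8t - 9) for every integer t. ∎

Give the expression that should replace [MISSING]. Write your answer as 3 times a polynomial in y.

The residues treated are {2, 0}, so the missing case is t ≡ 1 (mod 3); write t = 3y+1.
Then 2(3y+1)^3 - 8(3y+1) - 9 = 54y^3 + 54y^2 - 6y - 15 = 3(18y^3 + 18y^2 - 2y - 5).

3(18y^3 + 18y^2 - 2y - 5)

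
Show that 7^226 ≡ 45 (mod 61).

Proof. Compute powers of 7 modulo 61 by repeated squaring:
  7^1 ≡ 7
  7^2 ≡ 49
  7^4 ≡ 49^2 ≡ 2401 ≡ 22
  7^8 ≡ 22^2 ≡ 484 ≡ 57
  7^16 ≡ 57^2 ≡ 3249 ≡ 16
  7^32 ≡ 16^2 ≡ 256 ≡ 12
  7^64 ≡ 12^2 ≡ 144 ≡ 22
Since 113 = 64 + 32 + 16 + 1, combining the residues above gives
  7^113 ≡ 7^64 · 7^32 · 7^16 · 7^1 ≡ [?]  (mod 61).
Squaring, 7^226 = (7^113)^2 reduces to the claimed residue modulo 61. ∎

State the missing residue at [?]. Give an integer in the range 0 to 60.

Multiply the listed residues: 22 · 12 · 16 · 7 = 264 → 4224 → 29568.
Reducing modulo 61: 29568 = 484·61 + 44, so 7^113 ≡ 44.

44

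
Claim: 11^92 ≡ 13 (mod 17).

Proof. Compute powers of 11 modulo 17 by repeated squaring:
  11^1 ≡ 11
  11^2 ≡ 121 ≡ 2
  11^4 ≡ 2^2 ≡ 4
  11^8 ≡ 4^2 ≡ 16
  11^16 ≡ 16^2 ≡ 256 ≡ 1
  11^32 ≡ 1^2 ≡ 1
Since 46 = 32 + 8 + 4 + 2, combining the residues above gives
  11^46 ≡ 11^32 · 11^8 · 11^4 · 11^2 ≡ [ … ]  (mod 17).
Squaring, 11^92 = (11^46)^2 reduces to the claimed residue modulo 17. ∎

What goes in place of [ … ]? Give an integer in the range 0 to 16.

Multiply the listed residues: 1 · 16 · 4 · 2 = 16 → 64 → 128.
Reducing modulo 17: 128 = 7·17 + 9, so 11^46 ≡ 9.

9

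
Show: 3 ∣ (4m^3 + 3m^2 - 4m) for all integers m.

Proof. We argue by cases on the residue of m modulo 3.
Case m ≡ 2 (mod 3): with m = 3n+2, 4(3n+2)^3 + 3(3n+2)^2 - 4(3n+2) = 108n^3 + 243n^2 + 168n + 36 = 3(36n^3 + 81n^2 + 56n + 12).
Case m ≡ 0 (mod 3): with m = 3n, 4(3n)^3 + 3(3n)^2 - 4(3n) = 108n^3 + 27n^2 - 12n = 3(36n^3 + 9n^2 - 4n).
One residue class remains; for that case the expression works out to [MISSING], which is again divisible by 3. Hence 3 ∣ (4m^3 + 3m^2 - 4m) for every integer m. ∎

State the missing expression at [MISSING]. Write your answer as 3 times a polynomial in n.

The residues treated are {2, 0}, so the missing case is m ≡ 1 (mod 3); write m = 3n+1.
Then 4(3n+1)^3 + 3(3n+1)^2 - 4(3n+1) = 108n^3 + 135n^2 + 42n + 3 = 3(36n^3 + 45n^2 + 14n + 1).

3(36n^3 + 45n^2 + 14n + 1)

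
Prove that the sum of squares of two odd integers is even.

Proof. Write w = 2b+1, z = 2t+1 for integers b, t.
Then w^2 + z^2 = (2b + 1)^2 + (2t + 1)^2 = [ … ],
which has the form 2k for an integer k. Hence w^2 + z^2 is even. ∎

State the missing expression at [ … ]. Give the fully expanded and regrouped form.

2(2b^2 + 2b + 2t^2 + 2t + 1)

(2b + 1)^2 + (2t + 1)^2 = 4b^2 + 4b + 4t^2 + 4t + 2
= 2(2b^2 + 2b + 2t^2 + 2t + 1).
Since 2b^2 + 2b + 2t^2 + 2t + 1 is an integer, the sum of squares is of the form 2k for an integer k.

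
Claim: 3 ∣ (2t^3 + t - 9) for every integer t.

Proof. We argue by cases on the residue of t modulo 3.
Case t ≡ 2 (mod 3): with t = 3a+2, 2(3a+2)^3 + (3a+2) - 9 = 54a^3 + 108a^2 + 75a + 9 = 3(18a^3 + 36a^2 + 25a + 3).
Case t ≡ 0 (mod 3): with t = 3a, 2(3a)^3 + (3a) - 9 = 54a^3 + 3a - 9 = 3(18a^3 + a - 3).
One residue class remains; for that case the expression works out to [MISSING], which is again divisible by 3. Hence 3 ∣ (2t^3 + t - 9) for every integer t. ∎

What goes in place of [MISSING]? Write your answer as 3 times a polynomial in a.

Only t ≡ 1 (mod 3) is unaccounted for. Put t = 3a+1:
2(3a+1)^3 + (3a+1) - 9 expands to 54a^3 + 54a^2 + 21a - 6,
and factoring out 3 leaves 3(18a^3 + 18a^2 + 7a - 2).

3(18a^3 + 18a^2 + 7a - 2)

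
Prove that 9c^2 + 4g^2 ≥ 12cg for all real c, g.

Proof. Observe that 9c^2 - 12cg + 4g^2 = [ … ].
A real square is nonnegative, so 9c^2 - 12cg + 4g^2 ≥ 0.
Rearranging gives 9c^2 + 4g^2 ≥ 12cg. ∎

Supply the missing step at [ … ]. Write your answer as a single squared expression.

(3c - 2g)^2

9c^2 - 12cg + 4g^2 is a perfect-square trinomial: the outer terms are (3c)^2 and (2g)^2, and the cross term is -2·3c·2g.
So 9c^2 - 12cg + 4g^2 = (3c - 2g)^2 ≥ 0.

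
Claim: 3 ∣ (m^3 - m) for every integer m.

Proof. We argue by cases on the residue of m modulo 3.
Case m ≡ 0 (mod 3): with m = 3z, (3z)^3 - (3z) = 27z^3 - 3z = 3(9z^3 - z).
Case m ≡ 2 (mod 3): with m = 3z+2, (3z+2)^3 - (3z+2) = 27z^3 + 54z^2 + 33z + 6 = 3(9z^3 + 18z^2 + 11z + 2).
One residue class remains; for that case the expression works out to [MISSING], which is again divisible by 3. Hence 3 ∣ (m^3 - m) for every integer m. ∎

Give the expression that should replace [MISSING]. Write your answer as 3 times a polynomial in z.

3(9z^3 + 9z^2 + 2z)

Only m ≡ 1 (mod 3) is unaccounted for. Put m = 3z+1:
(3z+1)^3 - (3z+1) expands to 27z^3 + 27z^2 + 6z,
and factoring out 3 leaves 3(9z^3 + 9z^2 + 2z).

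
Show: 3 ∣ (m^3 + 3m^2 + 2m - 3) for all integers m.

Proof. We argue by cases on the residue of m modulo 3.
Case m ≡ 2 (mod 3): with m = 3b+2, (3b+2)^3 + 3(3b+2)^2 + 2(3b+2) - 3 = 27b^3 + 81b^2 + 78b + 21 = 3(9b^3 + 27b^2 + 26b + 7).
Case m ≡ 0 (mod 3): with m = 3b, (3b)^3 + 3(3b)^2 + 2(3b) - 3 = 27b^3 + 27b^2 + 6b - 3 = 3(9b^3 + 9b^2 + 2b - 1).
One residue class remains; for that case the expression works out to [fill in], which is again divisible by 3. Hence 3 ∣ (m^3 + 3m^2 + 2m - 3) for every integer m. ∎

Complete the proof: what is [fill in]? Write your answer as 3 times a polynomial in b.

3(9b^3 + 18b^2 + 11b + 1)

The residues treated are {2, 0}, so the missing case is m ≡ 1 (mod 3); write m = 3b+1.
Then (3b+1)^3 + 3(3b+1)^2 + 2(3b+1) - 3 = 27b^3 + 54b^2 + 33b + 3 = 3(9b^3 + 18b^2 + 11b + 1).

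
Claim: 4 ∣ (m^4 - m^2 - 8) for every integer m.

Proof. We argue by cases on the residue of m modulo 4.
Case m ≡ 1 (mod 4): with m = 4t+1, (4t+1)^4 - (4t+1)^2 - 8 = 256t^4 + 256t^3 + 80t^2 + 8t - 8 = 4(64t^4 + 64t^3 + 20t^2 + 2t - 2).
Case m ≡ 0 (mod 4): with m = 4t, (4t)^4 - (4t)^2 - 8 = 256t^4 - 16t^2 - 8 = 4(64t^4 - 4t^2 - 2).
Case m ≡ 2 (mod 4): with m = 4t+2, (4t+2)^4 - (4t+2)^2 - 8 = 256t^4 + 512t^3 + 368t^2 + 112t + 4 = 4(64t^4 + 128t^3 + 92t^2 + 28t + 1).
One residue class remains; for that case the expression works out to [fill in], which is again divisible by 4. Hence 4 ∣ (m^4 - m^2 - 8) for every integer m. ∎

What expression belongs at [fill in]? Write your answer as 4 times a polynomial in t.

The residues treated are {1, 0, 2}, so the missing case is m ≡ 3 (mod 4); write m = 4t+3.
Then (4t+3)^4 - (4t+3)^2 - 8 = 256t^4 + 768t^3 + 848t^2 + 408t + 64 = 4(64t^4 + 192t^3 + 212t^2 + 102t + 16).

4(64t^4 + 192t^3 + 212t^2 + 102t + 16)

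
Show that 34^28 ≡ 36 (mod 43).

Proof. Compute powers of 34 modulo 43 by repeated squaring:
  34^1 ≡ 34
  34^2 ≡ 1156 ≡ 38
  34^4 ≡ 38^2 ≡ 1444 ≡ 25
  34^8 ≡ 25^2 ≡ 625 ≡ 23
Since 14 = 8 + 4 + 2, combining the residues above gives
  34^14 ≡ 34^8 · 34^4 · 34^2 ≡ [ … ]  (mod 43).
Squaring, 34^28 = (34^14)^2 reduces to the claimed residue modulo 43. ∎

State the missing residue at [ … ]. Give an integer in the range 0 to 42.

34^8 · 34^4 · 34^2 ≡ 23 · 25 · 38 = 21850.
21850 mod 43 = 6, so 34^14 ≡ 6 (mod 43).

6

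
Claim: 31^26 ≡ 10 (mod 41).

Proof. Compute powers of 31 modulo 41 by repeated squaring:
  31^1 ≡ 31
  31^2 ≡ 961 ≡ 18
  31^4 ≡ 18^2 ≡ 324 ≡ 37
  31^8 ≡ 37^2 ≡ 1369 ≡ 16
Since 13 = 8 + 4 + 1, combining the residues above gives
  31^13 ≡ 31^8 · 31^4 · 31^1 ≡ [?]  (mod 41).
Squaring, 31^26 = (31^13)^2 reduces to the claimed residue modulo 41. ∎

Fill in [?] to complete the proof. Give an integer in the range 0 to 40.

Multiply the listed residues: 16 · 37 · 31 = 592 → 18352.
Reducing modulo 41: 18352 = 447·41 + 25, so 31^13 ≡ 25.

25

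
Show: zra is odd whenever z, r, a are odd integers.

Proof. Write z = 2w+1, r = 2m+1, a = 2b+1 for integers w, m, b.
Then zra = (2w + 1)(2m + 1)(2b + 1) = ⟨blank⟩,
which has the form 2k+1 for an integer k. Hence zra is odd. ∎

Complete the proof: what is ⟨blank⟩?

(2w + 1)(2m + 1)(2b + 1) = 8bmw + 4bm + 4bw + 2b + 4mw + 2m + 2w + 1
= 2(4bmw + 2bm + 2bw + b + 2mw + m + w) + 1.
Since 4bmw + 2bm + 2bw + b + 2mw + m + w is an integer, the product is of the form 2k+1 for an integer k.

2(4bmw + 2bm + 2bw + b + 2mw + m + w) + 1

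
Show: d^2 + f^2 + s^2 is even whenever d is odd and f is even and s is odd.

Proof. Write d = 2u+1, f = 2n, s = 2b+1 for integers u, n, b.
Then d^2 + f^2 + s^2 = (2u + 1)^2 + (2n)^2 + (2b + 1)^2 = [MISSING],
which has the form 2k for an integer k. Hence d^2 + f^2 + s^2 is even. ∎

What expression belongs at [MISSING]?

2(2b^2 + 2b + 2n^2 + 2u^2 + 2u + 1)

(2u + 1)^2 + (2n)^2 + (2b + 1)^2 = 4b^2 + 4b + 4n^2 + 4u^2 + 4u + 2
= 2(2b^2 + 2b + 2n^2 + 2u^2 + 2u + 1).
Since 2b^2 + 2b + 2n^2 + 2u^2 + 2u + 1 is an integer, the sum of squares is of the form 2k for an integer k.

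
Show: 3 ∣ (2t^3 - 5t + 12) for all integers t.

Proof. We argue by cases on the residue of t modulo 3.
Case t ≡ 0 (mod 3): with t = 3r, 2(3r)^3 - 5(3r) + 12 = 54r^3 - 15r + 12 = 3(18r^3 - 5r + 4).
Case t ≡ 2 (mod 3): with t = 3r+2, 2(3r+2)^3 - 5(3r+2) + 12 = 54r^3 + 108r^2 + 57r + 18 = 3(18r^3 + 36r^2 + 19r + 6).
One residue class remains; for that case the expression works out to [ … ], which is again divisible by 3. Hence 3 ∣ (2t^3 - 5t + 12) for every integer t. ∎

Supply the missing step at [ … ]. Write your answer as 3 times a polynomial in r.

3(18r^3 + 18r^2 + r + 3)

Only t ≡ 1 (mod 3) is unaccounted for. Put t = 3r+1:
2(3r+1)^3 - 5(3r+1) + 12 expands to 54r^3 + 54r^2 + 3r + 9,
and factoring out 3 leaves 3(18r^3 + 18r^2 + r + 3).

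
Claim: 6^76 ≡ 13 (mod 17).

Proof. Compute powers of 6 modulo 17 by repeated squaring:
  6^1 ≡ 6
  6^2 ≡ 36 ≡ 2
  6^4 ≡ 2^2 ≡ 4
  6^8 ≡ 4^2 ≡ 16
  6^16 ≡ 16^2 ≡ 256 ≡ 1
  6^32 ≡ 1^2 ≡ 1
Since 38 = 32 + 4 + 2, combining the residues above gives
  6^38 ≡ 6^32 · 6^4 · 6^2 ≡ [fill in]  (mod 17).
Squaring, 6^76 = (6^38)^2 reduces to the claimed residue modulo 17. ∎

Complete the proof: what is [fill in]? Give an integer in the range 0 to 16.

8

Multiply the listed residues: 1 · 4 · 2 = 4 → 8.
Reducing modulo 17: 8 = 0·17 + 8, so 6^38 ≡ 8.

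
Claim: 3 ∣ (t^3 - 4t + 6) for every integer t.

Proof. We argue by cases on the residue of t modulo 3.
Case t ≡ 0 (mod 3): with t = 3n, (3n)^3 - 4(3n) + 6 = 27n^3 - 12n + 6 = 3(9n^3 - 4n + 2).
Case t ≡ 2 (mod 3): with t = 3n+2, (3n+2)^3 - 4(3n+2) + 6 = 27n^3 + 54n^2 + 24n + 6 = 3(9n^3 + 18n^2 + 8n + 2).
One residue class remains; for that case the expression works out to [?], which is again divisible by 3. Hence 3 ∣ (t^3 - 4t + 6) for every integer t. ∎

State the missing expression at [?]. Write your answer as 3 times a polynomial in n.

3(9n^3 + 9n^2 - n + 1)

The residues treated are {0, 2}, so the missing case is t ≡ 1 (mod 3); write t = 3n+1.
Then (3n+1)^3 - 4(3n+1) + 6 = 27n^3 + 27n^2 - 3n + 3 = 3(9n^3 + 9n^2 - n + 1).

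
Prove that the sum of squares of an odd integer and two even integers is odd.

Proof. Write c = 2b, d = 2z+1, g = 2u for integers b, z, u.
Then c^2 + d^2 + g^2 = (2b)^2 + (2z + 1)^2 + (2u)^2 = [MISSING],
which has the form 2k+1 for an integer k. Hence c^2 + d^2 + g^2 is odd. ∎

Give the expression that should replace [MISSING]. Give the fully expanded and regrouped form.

2(2b^2 + 2u^2 + 2z^2 + 2z) + 1

Expanding: (2b)^2 + (2z + 1)^2 + (2u)^2 = 4b^2 + 4u^2 + 4z^2 + 4z + 1.
Every term except the constant is even, so this is 2(2b^2 + 2u^2 + 2z^2 + 2z) + 1,
and 2b^2 + 2u^2 + 2z^2 + 2z ∈ ℤ gives the required form.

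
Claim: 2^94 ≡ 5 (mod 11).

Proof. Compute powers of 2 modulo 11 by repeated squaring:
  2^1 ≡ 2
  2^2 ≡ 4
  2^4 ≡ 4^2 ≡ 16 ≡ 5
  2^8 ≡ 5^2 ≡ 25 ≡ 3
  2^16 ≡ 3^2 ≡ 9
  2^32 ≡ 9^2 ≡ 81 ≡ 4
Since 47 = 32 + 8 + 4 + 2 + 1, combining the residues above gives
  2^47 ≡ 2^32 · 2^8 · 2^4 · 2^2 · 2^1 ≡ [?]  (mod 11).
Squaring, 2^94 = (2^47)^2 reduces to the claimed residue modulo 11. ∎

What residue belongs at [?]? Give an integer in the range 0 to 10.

Multiply the listed residues: 4 · 3 · 5 · 4 · 2 = 12 → 60 → 240 → 480.
Reducing modulo 11: 480 = 43·11 + 7, so 2^47 ≡ 7.

7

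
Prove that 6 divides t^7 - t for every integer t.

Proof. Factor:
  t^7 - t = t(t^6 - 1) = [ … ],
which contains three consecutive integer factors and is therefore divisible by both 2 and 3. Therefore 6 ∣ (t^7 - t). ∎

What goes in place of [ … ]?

t^6 - 1 = (t^2 - 1)(t^4 + t^2 + 1), and t^2 - 1 = (t-1)(t+1).
So t(t^6 - 1) = (t - 1)t(t + 1)(t^4 + t^2 + 1).

(t - 1)t(t + 1)(t^4 + t^2 + 1)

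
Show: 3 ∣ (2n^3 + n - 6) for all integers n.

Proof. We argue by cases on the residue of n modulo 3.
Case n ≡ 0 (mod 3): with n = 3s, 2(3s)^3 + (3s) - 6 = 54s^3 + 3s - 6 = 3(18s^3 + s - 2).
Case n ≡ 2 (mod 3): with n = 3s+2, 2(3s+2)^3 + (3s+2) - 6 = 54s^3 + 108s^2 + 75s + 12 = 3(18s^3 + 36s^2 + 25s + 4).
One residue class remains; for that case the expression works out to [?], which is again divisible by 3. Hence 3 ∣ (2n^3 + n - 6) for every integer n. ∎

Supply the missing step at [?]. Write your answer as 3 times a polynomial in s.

3(18s^3 + 18s^2 + 7s - 1)

Only n ≡ 1 (mod 3) is unaccounted for. Put n = 3s+1:
2(3s+1)^3 + (3s+1) - 6 expands to 54s^3 + 54s^2 + 21s - 3,
and factoring out 3 leaves 3(18s^3 + 18s^2 + 7s - 1).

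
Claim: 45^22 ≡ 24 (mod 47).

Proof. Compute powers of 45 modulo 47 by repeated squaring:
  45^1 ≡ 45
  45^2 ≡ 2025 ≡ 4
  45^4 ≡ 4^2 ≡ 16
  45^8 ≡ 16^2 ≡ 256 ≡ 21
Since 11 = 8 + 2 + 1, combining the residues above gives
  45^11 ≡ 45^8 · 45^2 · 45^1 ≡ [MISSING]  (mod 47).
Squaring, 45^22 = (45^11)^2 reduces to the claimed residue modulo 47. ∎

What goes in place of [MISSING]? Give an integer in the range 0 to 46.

Multiply the listed residues: 21 · 4 · 45 = 84 → 3780.
Reducing modulo 47: 3780 = 80·47 + 20, so 45^11 ≡ 20.

20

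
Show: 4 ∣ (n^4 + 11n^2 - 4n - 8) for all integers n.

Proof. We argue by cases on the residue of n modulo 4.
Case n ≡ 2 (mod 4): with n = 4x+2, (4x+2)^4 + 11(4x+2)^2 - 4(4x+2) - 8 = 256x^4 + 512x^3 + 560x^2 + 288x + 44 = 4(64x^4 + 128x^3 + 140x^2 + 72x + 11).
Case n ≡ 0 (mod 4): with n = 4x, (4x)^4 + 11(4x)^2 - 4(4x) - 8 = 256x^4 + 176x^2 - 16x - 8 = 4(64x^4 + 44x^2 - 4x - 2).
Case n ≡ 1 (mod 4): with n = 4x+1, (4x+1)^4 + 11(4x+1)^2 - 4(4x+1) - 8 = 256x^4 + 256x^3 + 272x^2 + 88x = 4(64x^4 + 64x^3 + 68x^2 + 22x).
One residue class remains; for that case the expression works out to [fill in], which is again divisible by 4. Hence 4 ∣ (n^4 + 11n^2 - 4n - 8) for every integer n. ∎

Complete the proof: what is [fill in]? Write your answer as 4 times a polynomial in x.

The residues treated are {2, 0, 1}, so the missing case is n ≡ 3 (mod 4); write n = 4x+3.
Then (4x+3)^4 + 11(4x+3)^2 - 4(4x+3) - 8 = 256x^4 + 768x^3 + 1040x^2 + 680x + 160 = 4(64x^4 + 192x^3 + 260x^2 + 170x + 40).

4(64x^4 + 192x^3 + 260x^2 + 170x + 40)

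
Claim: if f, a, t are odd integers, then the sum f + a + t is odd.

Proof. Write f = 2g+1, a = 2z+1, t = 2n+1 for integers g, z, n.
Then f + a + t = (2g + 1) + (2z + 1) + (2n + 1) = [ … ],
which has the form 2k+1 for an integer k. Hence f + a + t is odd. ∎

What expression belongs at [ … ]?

(2g + 1) + (2z + 1) + (2n + 1) = 2g + 2n + 2z + 3
= 2(g + n + z + 1) + 1.
Since g + n + z + 1 is an integer, the sum is of the form 2k+1 for an integer k.

2(g + n + z + 1) + 1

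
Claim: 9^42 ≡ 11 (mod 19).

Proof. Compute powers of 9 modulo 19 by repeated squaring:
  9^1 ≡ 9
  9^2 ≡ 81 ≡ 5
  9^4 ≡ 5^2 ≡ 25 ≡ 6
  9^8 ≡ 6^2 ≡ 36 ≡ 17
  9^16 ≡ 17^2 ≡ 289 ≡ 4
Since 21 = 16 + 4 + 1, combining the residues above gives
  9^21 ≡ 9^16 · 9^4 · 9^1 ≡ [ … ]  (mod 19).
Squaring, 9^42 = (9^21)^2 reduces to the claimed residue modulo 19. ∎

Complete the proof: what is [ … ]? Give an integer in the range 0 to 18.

Multiply the listed residues: 4 · 6 · 9 = 24 → 216.
Reducing modulo 19: 216 = 11·19 + 7, so 9^21 ≡ 7.

7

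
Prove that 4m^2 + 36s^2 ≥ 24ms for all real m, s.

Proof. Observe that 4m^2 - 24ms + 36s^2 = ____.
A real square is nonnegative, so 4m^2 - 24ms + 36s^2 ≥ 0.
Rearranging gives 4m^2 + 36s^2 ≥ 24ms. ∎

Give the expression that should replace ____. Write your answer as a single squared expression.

The leading and trailing coefficients are 2^2 and 6^2, and 24 = 2·2·6, so the trinomial is (2m - 6s)^2.
Hence 4m^2 - 24ms + 36s^2 ≥ 0.

(2m - 6s)^2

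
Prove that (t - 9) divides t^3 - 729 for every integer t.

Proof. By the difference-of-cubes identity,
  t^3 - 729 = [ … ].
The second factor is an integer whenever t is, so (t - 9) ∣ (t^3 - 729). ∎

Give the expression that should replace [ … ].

(t - 9)(t^2 + 9t + 81)

Polynomial division of t^3 - 729 by t - 9 leaves remainder 0 and quotient t^2 + 9t + 81.
Hence t^3 - 729 = (t - 9)(t^2 + 9t + 81).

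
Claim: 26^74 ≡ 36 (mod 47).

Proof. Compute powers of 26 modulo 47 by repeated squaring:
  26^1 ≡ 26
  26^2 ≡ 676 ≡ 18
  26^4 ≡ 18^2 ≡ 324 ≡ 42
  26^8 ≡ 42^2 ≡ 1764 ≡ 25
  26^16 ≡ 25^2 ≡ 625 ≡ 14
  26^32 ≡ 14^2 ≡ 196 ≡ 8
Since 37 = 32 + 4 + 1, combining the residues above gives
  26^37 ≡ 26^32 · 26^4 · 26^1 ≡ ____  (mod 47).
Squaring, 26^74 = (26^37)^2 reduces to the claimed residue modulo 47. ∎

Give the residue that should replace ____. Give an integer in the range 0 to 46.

41

Multiply the listed residues: 8 · 42 · 26 = 336 → 8736.
Reducing modulo 47: 8736 = 185·47 + 41, so 26^37 ≡ 41.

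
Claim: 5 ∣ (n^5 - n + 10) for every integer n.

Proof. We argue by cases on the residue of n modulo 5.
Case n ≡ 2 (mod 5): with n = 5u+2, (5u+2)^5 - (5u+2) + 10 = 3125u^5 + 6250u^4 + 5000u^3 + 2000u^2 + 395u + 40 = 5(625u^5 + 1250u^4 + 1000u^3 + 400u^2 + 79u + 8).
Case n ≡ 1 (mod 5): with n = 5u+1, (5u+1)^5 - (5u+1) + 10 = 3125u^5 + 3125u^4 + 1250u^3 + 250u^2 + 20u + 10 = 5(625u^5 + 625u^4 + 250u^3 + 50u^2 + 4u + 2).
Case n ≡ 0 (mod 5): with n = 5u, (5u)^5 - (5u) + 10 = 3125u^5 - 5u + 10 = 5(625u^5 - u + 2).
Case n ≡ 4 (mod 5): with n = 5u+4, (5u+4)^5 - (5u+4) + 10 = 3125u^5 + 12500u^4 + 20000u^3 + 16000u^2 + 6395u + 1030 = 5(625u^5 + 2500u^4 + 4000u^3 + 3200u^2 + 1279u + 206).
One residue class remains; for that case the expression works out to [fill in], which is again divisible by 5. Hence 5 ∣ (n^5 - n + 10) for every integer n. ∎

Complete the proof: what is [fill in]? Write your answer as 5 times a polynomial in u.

The residues treated are {2, 1, 0, 4}, so the missing case is n ≡ 3 (mod 5); write n = 5u+3.
Then (5u+3)^5 - (5u+3) + 10 = 3125u^5 + 9375u^4 + 11250u^3 + 6750u^2 + 2020u + 250 = 5(625u^5 + 1875u^4 + 2250u^3 + 1350u^2 + 404u + 50).

5(625u^5 + 1875u^4 + 2250u^3 + 1350u^2 + 404u + 50)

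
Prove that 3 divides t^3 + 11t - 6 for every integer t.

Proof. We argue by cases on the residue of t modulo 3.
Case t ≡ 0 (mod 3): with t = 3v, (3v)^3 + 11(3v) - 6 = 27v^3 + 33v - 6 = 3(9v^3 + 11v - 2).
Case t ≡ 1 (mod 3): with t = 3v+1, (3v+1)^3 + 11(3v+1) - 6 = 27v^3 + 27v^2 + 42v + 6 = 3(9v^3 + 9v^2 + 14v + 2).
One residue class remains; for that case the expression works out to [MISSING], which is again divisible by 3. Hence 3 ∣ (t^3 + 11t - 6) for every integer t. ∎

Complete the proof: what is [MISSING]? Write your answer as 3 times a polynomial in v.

The residues treated are {0, 1}, so the missing case is t ≡ 2 (mod 3); write t = 3v+2.
Then (3v+2)^3 + 11(3v+2) - 6 = 27v^3 + 54v^2 + 69v + 24 = 3(9v^3 + 18v^2 + 23v + 8).

3(9v^3 + 18v^2 + 23v + 8)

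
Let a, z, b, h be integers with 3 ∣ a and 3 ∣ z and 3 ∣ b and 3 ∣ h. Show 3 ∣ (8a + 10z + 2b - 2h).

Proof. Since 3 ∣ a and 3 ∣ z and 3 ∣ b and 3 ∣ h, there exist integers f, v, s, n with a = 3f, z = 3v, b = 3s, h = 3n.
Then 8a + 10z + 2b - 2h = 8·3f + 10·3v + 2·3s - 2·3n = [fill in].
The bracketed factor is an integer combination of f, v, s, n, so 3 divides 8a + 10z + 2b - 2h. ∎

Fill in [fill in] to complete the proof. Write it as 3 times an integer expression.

3(8f - 2n + 2s + 10v)

Pull the common 3 out of every term: 8·3f + 10·3v + 2·3s - 2·3n = 3(8f - 2n + 2s + 10v).
8f - 2n + 2s + 10v is an integer, which exhibits the divisibility.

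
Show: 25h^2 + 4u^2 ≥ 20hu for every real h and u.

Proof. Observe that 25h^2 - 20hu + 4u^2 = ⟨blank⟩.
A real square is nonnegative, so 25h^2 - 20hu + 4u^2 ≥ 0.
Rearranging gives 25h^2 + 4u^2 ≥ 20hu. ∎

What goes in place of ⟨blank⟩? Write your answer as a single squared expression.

(5h - 2u)^2

The leading and trailing coefficients are 5^2 and 2^2, and 20 = 2·5·2, so the trinomial is (5h - 2u)^2.
Hence 25h^2 - 20hu + 4u^2 ≥ 0.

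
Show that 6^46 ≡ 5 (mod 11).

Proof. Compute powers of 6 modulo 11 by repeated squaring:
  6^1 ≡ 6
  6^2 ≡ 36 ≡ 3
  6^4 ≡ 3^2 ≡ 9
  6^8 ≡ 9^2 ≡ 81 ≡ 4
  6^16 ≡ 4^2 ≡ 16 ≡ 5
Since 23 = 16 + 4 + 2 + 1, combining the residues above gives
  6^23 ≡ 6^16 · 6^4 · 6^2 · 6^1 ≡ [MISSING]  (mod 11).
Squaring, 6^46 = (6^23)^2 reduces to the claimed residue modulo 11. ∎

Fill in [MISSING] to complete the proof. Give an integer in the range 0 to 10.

7

6^16 · 6^4 · 6^2 · 6^1 ≡ 5 · 9 · 3 · 6 = 810.
810 mod 11 = 7, so 6^23 ≡ 7 (mod 11).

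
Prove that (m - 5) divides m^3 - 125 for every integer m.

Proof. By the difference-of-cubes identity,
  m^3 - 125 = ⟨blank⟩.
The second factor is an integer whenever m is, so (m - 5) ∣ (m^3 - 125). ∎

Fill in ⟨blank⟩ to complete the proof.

(m - 5)(m^2 + 5m + 25)

Polynomial division of m^3 - 125 by m - 5 leaves remainder 0 and quotient m^2 + 5m + 25.
Hence m^3 - 125 = (m - 5)(m^2 + 5m + 25).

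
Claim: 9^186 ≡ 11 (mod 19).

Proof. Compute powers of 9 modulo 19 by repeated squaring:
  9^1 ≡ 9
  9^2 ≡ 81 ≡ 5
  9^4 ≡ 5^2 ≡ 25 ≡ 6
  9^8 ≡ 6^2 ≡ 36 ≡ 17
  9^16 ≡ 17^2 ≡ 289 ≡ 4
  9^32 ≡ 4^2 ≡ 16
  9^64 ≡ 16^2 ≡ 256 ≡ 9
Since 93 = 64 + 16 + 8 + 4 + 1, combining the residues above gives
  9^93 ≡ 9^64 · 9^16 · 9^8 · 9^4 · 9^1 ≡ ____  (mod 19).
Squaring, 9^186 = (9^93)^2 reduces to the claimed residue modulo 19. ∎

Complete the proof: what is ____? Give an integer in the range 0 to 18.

9^64 · 9^16 · 9^8 · 9^4 · 9^1 ≡ 9 · 4 · 17 · 6 · 9 = 33048.
33048 mod 19 = 7, so 9^93 ≡ 7 (mod 19).

7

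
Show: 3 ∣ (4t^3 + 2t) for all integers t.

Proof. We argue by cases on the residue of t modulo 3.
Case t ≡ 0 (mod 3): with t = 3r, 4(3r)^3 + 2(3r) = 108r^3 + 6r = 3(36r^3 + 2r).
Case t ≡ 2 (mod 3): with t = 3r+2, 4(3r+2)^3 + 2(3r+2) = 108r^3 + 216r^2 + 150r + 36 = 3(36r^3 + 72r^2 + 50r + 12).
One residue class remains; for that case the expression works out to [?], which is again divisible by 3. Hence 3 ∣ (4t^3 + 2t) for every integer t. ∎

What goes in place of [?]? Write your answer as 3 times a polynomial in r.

Only t ≡ 1 (mod 3) is unaccounted for. Put t = 3r+1:
4(3r+1)^3 + 2(3r+1) expands to 108r^3 + 108r^2 + 42r + 6,
and factoring out 3 leaves 3(36r^3 + 36r^2 + 14r + 2).

3(36r^3 + 36r^2 + 14r + 2)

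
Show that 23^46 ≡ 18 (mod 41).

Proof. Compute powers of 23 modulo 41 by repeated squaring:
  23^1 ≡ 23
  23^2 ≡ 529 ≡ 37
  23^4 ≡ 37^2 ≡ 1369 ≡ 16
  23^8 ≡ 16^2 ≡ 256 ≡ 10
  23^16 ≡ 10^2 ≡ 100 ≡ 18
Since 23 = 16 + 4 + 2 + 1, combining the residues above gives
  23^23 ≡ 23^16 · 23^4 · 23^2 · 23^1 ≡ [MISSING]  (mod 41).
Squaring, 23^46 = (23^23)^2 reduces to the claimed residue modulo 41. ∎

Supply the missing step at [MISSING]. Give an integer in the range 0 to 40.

23^16 · 23^4 · 23^2 · 23^1 ≡ 18 · 16 · 37 · 23 = 245088.
245088 mod 41 = 31, so 23^23 ≡ 31 (mod 41).

31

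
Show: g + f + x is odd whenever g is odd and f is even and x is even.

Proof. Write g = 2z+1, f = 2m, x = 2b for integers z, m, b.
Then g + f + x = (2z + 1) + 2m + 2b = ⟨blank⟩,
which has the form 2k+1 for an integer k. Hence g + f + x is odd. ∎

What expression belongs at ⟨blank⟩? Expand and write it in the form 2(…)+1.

2(b + m + z) + 1

Expanding: (2z + 1) + 2m + 2b = 2b + 2m + 2z + 1.
Every term except the constant is even, so this is 2(b + m + z) + 1,
and b + m + z ∈ ℤ gives the required form.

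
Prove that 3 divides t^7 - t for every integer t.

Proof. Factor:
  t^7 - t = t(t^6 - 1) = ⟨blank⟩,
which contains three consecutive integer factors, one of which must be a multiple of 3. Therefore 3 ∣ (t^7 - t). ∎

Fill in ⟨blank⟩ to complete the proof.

t^6 - 1 = (t^2 - 1)(t^4 + t^2 + 1), and t^2 - 1 = (t-1)(t+1).
So t(t^6 - 1) = (t - 1)t(t + 1)(t^4 + t^2 + 1).

(t - 1)t(t + 1)(t^4 + t^2 + 1)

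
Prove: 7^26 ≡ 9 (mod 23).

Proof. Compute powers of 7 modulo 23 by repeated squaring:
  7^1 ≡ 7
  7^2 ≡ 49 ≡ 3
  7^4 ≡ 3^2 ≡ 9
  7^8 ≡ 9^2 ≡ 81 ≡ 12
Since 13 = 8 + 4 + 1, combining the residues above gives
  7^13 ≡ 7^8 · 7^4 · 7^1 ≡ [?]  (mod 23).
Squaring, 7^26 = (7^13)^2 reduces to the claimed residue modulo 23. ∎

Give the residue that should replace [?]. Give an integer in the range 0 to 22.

Multiply the listed residues: 12 · 9 · 7 = 108 → 756.
Reducing modulo 23: 756 = 32·23 + 20, so 7^13 ≡ 20.

20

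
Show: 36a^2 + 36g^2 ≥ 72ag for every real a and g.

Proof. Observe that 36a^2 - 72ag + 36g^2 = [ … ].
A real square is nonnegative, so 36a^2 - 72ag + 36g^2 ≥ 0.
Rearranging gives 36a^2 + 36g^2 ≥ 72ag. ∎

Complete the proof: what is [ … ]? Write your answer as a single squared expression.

36a^2 - 72ag + 36g^2 is a perfect-square trinomial: the outer terms are (6a)^2 and (6g)^2, and the cross term is -2·6a·6g.
So 36a^2 - 72ag + 36g^2 = (6a - 6g)^2 ≥ 0.

(6a - 6g)^2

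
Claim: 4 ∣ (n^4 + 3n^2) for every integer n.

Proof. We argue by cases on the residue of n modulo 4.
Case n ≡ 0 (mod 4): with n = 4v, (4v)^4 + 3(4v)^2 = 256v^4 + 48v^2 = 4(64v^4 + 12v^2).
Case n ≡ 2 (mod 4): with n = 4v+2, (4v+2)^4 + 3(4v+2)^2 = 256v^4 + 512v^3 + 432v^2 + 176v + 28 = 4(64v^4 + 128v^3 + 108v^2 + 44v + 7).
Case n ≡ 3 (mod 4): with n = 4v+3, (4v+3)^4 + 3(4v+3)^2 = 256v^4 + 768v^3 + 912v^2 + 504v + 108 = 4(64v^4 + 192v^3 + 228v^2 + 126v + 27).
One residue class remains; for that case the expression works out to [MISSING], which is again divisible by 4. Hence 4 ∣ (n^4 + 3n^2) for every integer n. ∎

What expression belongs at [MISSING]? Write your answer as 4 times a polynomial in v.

4(64v^4 + 64v^3 + 36v^2 + 10v + 1)

The residues treated are {0, 2, 3}, so the missing case is n ≡ 1 (mod 4); write n = 4v+1.
Then (4v+1)^4 + 3(4v+1)^2 = 256v^4 + 256v^3 + 144v^2 + 40v + 4 = 4(64v^4 + 64v^3 + 36v^2 + 10v + 1).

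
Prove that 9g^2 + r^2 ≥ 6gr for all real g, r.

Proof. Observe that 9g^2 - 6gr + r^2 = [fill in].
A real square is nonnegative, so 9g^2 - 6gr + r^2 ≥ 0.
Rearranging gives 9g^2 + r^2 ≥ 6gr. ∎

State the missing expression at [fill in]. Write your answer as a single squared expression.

(3g - r)^2

9g^2 - 6gr + r^2 is a perfect-square trinomial: the outer terms are (3g)^2 and (r)^2, and the cross term is -2·3g·r.
So 9g^2 - 6gr + r^2 = (3g - r)^2 ≥ 0.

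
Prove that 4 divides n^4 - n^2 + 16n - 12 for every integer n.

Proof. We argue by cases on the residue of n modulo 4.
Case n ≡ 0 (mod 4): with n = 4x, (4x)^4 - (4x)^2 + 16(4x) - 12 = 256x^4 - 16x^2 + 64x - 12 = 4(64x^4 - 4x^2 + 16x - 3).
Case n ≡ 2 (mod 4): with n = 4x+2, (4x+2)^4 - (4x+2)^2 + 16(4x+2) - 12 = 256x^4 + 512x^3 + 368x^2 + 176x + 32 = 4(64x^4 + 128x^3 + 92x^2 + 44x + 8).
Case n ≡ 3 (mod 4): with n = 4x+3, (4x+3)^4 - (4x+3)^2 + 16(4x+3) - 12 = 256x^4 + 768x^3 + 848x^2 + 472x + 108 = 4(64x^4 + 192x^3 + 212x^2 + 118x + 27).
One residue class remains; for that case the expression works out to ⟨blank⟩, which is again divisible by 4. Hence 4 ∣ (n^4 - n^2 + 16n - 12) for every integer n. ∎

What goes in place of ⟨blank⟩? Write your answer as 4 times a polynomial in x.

4(64x^4 + 64x^3 + 20x^2 + 18x + 1)

The residues treated are {0, 2, 3}, so the missing case is n ≡ 1 (mod 4); write n = 4x+1.
Then (4x+1)^4 - (4x+1)^2 + 16(4x+1) - 12 = 256x^4 + 256x^3 + 80x^2 + 72x + 4 = 4(64x^4 + 64x^3 + 20x^2 + 18x + 1).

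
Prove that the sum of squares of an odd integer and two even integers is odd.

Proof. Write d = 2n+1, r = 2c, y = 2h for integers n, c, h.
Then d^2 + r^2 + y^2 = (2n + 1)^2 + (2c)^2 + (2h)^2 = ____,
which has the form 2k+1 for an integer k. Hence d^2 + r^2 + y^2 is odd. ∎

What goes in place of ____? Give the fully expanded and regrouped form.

2(2c^2 + 2h^2 + 2n^2 + 2n) + 1

(2n + 1)^2 + (2c)^2 + (2h)^2 = 4c^2 + 4h^2 + 4n^2 + 4n + 1
= 2(2c^2 + 2h^2 + 2n^2 + 2n) + 1.
Since 2c^2 + 2h^2 + 2n^2 + 2n is an integer, the sum of squares is of the form 2k+1 for an integer k.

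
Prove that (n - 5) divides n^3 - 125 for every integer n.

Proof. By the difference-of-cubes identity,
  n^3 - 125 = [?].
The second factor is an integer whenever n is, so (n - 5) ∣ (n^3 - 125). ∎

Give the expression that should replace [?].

(n - 5)(n^2 + 5n + 25)

Polynomial division of n^3 - 125 by n - 5 leaves remainder 0 and quotient n^2 + 5n + 25.
Hence n^3 - 125 = (n - 5)(n^2 + 5n + 25).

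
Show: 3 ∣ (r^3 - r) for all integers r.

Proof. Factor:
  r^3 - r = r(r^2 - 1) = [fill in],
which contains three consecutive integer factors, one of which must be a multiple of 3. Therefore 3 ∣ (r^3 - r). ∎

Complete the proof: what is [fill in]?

r(r^2 - 1) = r(r - 1)(r + 1) = (r - 1)r(r + 1).
These three factors are consecutive integers, so their product is divisible by 3.

(r - 1)r(r + 1)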